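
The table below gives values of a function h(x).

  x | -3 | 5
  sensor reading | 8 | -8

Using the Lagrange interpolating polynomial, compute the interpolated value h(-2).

6

Evaluate each Lagrange basis at x = -2:
L_0(-2) = (-7)/[(-8)] = 7/8
L_1(-2) = (1)/[(8)] = 1/8
Sum: 8·(7/8) + (-8)·(1/8) = 6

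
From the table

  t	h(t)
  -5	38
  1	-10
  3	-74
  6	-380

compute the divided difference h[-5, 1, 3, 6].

h[-5,1] = (-10 - 38) / (1 - (-5)) = -8
h[1,3] = (-74 - (-10)) / (3 - 1) = -32
h[3,6] = (-380 - (-74)) / (6 - 3) = -102
h[-5,1,3] = (-32 - (-8)) / (3 - (-5)) = -3
h[1,3,6] = (-102 - (-32)) / (6 - 1) = -14
h[-5,1,3,6] = (-14 - (-3)) / (6 - (-5)) = -1

-1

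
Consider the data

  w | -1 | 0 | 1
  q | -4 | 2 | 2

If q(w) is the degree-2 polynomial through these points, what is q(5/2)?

-37/4

Using Newton's divided-difference form:
q[-1,0] = (2 - (-4)) / (0 - (-1)) = 6
q[0,1] = (2 - 2) / (1 - 0) = 0
q[-1,0,1] = (0 - 6) / (1 - (-1)) = -3
q(5/2) = -4 + 6·(7/2) + (-3)·(7/2)·(5/2) = -37/4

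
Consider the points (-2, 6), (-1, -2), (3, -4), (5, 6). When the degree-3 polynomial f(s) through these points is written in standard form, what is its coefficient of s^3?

L_0(s) = (s + 1)(s - 3)(s - 5) / [-35] = -(1/35)s^3 + (1/5)s^2 - (1/5)s - 3/7
L_1(s) = (s + 2)(s - 3)(s - 5) / [24] = (1/24)s^3 - (1/4)s^2 - (1/24)s + 5/4
L_2(s) = (s + 2)(s + 1)(s - 5) / [-40] = -(1/40)s^3 + (1/20)s^2 + (13/40)s + 1/4
L_3(s) = (s + 2)(s + 1)(s - 3) / [84] = (1/84)s^3 - (1/12)s - 1/14
f(s) = 6·L_0 + (-2)·L_1 + (-4)·L_2 + 6·L_3
Only the coefficient of s^3 is needed; take it from each L_i and combine:
6·(-1/35) + (-2)·(1/24) + (-4)·(-1/40) + 6·(1/84) = -1/12

-1/12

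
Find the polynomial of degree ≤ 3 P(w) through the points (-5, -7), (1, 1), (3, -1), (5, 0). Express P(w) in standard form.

Newton's divided differences:
P[-5,1] = (1 - (-7)) / (1 - (-5)) = 4/3
P[1,3] = (-1 - 1) / (3 - 1) = -1
P[3,5] = (0 - (-1)) / (5 - 3) = 1/2
P[-5,1,3] = (-1 - 4/3) / (3 - (-5)) = -7/24
P[1,3,5] = (1/2 - (-1)) / (5 - 1) = 3/8
P[-5,1,3,5] = (3/8 - (-7/24)) / (5 - (-5)) = 1/15
P(w) = -7 + (4/3)·(w + 5) + (-7/24)·(w + 5)(w - 1) + (1/15)·(w + 5)(w - 1)(w - 3)
Expanding: P(w) = (1/15)w^3 - (9/40)w^2 - (29/30)w + 17/8

P(w) = (1/15)w^3 - (9/40)w^2 - (29/30)w + 17/8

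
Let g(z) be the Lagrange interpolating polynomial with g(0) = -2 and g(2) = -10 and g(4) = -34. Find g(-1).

-4

Evaluate each Lagrange basis at z = -1:
L_0(-1) = (-3)·(-5)/[(-2)·(-4)] = 15/8
L_1(-1) = (-1)·(-5)/[(2)·(-2)] = -5/4
L_2(-1) = (-1)·(-3)/[(4)·(2)] = 3/8
Sum: (-2)·(15/8) + (-10)·(-5/4) + (-34)·(3/8) = -4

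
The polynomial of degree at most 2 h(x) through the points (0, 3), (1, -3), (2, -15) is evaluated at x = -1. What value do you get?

3

L_0(-1) = (-2)·(-3)/[(-1)·(-2)] = 3
L_1(-1) = (-1)·(-3)/[(1)·(-1)] = -3
L_2(-1) = (-1)·(-2)/[(2)·(1)] = 1
Sum: 3·(3) + (-3)·(-3) + (-15)·(1) = 3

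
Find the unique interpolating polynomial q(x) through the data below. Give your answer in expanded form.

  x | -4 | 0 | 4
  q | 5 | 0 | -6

q(x) = -(1/32)x^2 - (11/8)x

L_0(x) = x(x - 4) / [32] = (1/32)x^2 - (1/8)x
L_1(x) = (x + 4)(x - 4) / [-16] = -(1/16)x^2 + 1
L_2(x) = (x + 4)x / [32] = (1/32)x^2 + (1/8)x
q(x) = 5·L_0 + 0·L_1 + (-6)·L_2
  5·L_0(x) = (5/32)x^2 - (5/8)x
  0·L_1(x) = 0
  (-6)·L_2(x) = -(3/16)x^2 - (3/4)x
Adding term by term: -(1/32)x^2 - (11/8)x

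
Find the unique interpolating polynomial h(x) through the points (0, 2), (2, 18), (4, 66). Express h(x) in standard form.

h(x) = 4x^2 + 2

L_0(x) = (x - 2)(x - 4) / [8] = (1/8)x^2 - (3/4)x + 1
L_1(x) = x(x - 4) / [-4] = -(1/4)x^2 + x
L_2(x) = x(x - 2) / [8] = (1/8)x^2 - (1/4)x
h(x) = 2·L_0 + 18·L_1 + 66·L_2
  2·L_0(x) = (1/4)x^2 - (3/2)x + 2
  18·L_1(x) = -(9/2)x^2 + 18x
  66·L_2(x) = (33/4)x^2 - (33/2)x
Adding term by term: 4x^2 + 2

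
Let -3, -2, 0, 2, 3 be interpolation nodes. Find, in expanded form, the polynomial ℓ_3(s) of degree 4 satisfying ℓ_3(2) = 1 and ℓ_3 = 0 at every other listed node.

ℓ_3(s) = -(1/40)s^4 - (1/20)s^3 + (9/40)s^2 + (9/20)s

ℓ_3(s) = (s + 3)(s + 2)s(s - 3) / [(5)·(4)·(2)·(-1)]
       = (s^4 + 2s^3 - 9s^2 - 18s) / (-40)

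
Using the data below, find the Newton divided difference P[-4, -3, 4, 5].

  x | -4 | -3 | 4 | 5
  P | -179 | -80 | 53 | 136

P[-4,-3] = (-80 - (-179)) / (-3 - (-4)) = 99
P[-3,4] = (53 - (-80)) / (4 - (-3)) = 19
P[4,5] = (136 - 53) / (5 - 4) = 83
P[-4,-3,4] = (19 - 99) / (4 - (-4)) = -10
P[-3,4,5] = (83 - 19) / (5 - (-3)) = 8
P[-4,-3,4,5] = (8 - (-10)) / (5 - (-4)) = 2

2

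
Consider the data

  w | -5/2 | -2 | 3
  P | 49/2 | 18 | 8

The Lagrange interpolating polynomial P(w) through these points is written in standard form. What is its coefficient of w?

-4

L_0(w) = (w + 2)(w - 3) / [11/4] = (4/11)w^2 - (4/11)w - 24/11
L_1(w) = (w + 5/2)(w - 3) / [-5/2] = -(2/5)w^2 + (1/5)w + 3
L_2(w) = (w + 5/2)(w + 2) / [55/2] = (2/55)w^2 + (9/55)w + 2/11
P(w) = (49/2)·L_0 + 18·L_1 + 8·L_2
Only the coefficient of w is needed; take it from each L_i and combine:
(49/2)·(-4/11) + 18·(1/5) + 8·(9/55) = -4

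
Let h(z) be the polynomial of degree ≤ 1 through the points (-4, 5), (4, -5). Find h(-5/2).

25/8

Evaluate each Lagrange basis at z = -5/2:
L_0(-5/2) = (-13/2)/[(-8)] = 13/16
L_1(-5/2) = (3/2)/[(8)] = 3/16
Sum: 5·(13/16) + (-5)·(3/16) = 25/8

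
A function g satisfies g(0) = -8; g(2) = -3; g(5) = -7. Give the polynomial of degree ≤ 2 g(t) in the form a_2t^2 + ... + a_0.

g(t) = -(23/30)t^2 + (121/30)t - 8

Build the Lagrange basis polynomials:
L_0(t) = (t - 2)(t - 5) / [10] = (1/10)t^2 - (7/10)t + 1
L_1(t) = t(t - 5) / [-6] = -(1/6)t^2 + (5/6)t
L_2(t) = t(t - 2) / [15] = (1/15)t^2 - (2/15)t
g(t) = (-8)·L_0 + (-3)·L_1 + (-7)·L_2
  (-8)·L_0(t) = -(4/5)t^2 + (28/5)t - 8
  (-3)·L_1(t) = (1/2)t^2 - (5/2)t
  (-7)·L_2(t) = -(7/15)t^2 + (14/15)t
Adding term by term: -(23/30)t^2 + (121/30)t - 8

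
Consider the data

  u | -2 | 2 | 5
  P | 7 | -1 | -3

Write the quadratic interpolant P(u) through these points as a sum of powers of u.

Newton's divided differences:
P[-2,2] = (-1 - 7) / (2 - (-2)) = -2
P[2,5] = (-3 - (-1)) / (5 - 2) = -2/3
P[-2,2,5] = (-2/3 - (-2)) / (5 - (-2)) = 4/21
P(u) = 7 + (-2)·(u + 2) + (4/21)·(u + 2)(u - 2)
Expanding: P(u) = (4/21)u^2 - 2u + 47/21

P(u) = (4/21)u^2 - 2u + 47/21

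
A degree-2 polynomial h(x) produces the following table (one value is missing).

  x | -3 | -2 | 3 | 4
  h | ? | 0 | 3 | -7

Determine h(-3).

The 3 known values determine h uniquely (degree ≤ 2).
L_0(-3) = (-6)·(-7)/[(-5)·(-6)] = 7/5
L_1(-3) = (-1)·(-7)/[(5)·(-1)] = -7/5
L_2(-3) = (-1)·(-6)/[(6)·(1)] = 1
Sum: 0 + 3·(-7/5) + (-7)·(1) = -56/5

-56/5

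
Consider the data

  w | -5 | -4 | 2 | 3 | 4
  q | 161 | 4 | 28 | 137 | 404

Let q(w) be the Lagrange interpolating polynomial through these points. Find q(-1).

Evaluate each Lagrange basis at w = -1:
L_0(-1) = (3)·(-3)·(-4)·(-5)/[(-1)·(-7)·(-8)·(-9)] = -5/14
L_1(-1) = (4)·(-3)·(-4)·(-5)/[(1)·(-6)·(-7)·(-8)] = 5/7
L_2(-1) = (4)·(3)·(-4)·(-5)/[(7)·(6)·(-1)·(-2)] = 20/7
L_3(-1) = (4)·(3)·(-3)·(-5)/[(8)·(7)·(1)·(-1)] = -45/14
L_4(-1) = (4)·(3)·(-3)·(-4)/[(9)·(8)·(2)·(1)] = 1
Sum: 161·(-5/14) + 4·(5/7) + 28·(20/7) + 137·(-45/14) + 404·(1) = -11

-11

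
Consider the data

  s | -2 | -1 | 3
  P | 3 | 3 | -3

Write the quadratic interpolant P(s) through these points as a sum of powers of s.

P(s) = -(3/10)s^2 - (9/10)s + 12/5

Newton's divided differences:
P[-2,-1] = (3 - 3) / (-1 - (-2)) = 0
P[-1,3] = (-3 - 3) / (3 - (-1)) = -3/2
P[-2,-1,3] = (-3/2 - 0) / (3 - (-2)) = -3/10
P(s) = 3 + (-3/10)·(s + 2)(s + 1)
Expanding: P(s) = -(3/10)s^2 - (9/10)s + 12/5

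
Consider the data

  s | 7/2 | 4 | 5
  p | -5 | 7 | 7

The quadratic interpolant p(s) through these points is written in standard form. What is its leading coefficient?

-16

The leading coefficient equals the top divided difference p[7/2,4,5].
p[7/2,4] = (7 - (-5)) / (4 - 7/2) = 24
p[4,5] = (7 - 7) / (5 - 4) = 0
p[7/2,4,5] = (0 - 24) / (5 - 7/2) = -16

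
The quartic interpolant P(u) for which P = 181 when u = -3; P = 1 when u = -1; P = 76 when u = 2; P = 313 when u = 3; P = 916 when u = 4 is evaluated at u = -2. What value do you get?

Using Newton's divided-difference form:
P[-3,-1] = (1 - 181) / (-1 - (-3)) = -90
P[-1,2] = (76 - 1) / (2 - (-1)) = 25
P[2,3] = (313 - 76) / (3 - 2) = 237
P[3,4] = (916 - 313) / (4 - 3) = 603
P[-3,-1,2] = (25 - (-90)) / (2 - (-3)) = 23
P[-1,2,3] = (237 - 25) / (3 - (-1)) = 53
P[2,3,4] = (603 - 237) / (4 - 2) = 183
P[-3,-1,2,3] = (53 - 23) / (3 - (-3)) = 5
P[-1,2,3,4] = (183 - 53) / (4 - (-1)) = 26
P[-3,-1,2,3,4] = (26 - 5) / (4 - (-3)) = 3
P(-2) = 181 + (-90)·(1) + 23·(1)·(-1) + 5·(1)·(-1)·(-4) + 3·(1)·(-1)·(-4)·(-5) = 28

28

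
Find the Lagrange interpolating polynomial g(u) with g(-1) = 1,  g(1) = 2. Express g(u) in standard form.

L_0(u) = (u - 1) / [-2] = -(1/2)u + 1/2
L_1(u) = (u + 1) / [2] = (1/2)u + 1/2
g(u) = 1·L_0 + 2·L_1
  1·L_0(u) = -(1/2)u + 1/2
  2·L_1(u) = u + 1
Adding term by term: (1/2)u + 3/2

g(u) = (1/2)u + 3/2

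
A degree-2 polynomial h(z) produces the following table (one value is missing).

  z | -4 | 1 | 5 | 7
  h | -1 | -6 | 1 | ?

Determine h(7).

49/6

The 3 known values determine h uniquely (degree ≤ 2).
L_0(7) = (6)·(2)/[(-5)·(-9)] = 4/15
L_1(7) = (11)·(2)/[(5)·(-4)] = -11/10
L_2(7) = (11)·(6)/[(9)·(4)] = 11/6
Sum: (-1)·(4/15) + (-6)·(-11/10) + 1·(11/6) = 49/6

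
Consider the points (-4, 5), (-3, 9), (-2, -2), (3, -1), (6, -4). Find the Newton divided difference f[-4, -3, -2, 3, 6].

-1181/7560

f[-4,-3] = (9 - 5) / (-3 - (-4)) = 4
f[-3,-2] = (-2 - 9) / (-2 - (-3)) = -11
f[-2,3] = (-1 - (-2)) / (3 - (-2)) = 1/5
f[3,6] = (-4 - (-1)) / (6 - 3) = -1
f[-4,-3,-2] = (-11 - 4) / (-2 - (-4)) = -15/2
f[-3,-2,3] = (1/5 - (-11)) / (3 - (-3)) = 28/15
f[-2,3,6] = (-1 - 1/5) / (6 - (-2)) = -3/20
f[-4,-3,-2,3] = (28/15 - (-15/2)) / (3 - (-4)) = 281/210
f[-3,-2,3,6] = (-3/20 - 28/15) / (6 - (-3)) = -121/540
f[-4,-3,-2,3,6] = (-121/540 - 281/210) / (6 - (-4)) = -1181/7560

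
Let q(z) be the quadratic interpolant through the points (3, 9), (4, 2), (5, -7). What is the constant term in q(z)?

L_0(z) = (z - 4)(z - 5) / [2] = (1/2)z^2 - (9/2)z + 10
L_1(z) = (z - 3)(z - 5) / [-1] = -z^2 + 8z - 15
L_2(z) = (z - 3)(z - 4) / [2] = (1/2)z^2 - (7/2)z + 6
q(z) = 9·L_0 + 2·L_1 + (-7)·L_2
Only the constant term is needed; take it from each L_i and combine:
9·(10) + 2·(-15) + (-7)·(6) = 18

18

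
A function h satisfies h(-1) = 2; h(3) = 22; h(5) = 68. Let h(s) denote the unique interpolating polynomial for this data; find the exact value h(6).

100

Evaluate each Lagrange basis at s = 6:
L_0(6) = (3)·(1)/[(-4)·(-6)] = 1/8
L_1(6) = (7)·(1)/[(4)·(-2)] = -7/8
L_2(6) = (7)·(3)/[(6)·(2)] = 7/4
Sum: 2·(1/8) + 22·(-7/8) + 68·(7/4) = 100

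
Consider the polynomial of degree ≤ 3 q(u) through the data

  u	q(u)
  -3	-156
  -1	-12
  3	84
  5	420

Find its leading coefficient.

The leading coefficient equals the top divided difference q[-3,-1,3,5].
q[-3,-1] = (-12 - (-156)) / (-1 - (-3)) = 72
q[-1,3] = (84 - (-12)) / (3 - (-1)) = 24
q[3,5] = (420 - 84) / (5 - 3) = 168
q[-3,-1,3] = (24 - 72) / (3 - (-3)) = -8
q[-1,3,5] = (168 - 24) / (5 - (-1)) = 24
q[-3,-1,3,5] = (24 - (-8)) / (5 - (-3)) = 4

4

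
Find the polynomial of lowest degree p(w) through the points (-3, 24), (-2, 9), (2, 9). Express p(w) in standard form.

Build the Lagrange basis polynomials:
L_0(w) = (w + 2)(w - 2) / [5] = (1/5)w^2 - 4/5
L_1(w) = (w + 3)(w - 2) / [-4] = -(1/4)w^2 - (1/4)w + 3/2
L_2(w) = (w + 3)(w + 2) / [20] = (1/20)w^2 + (1/4)w + 3/10
p(w) = 24·L_0 + 9·L_1 + 9·L_2
  24·L_0(w) = (24/5)w^2 - 96/5
  9·L_1(w) = -(9/4)w^2 - (9/4)w + 27/2
  9·L_2(w) = (9/20)w^2 + (9/4)w + 27/10
Adding term by term: 3w^2 - 3

p(w) = 3w^2 - 3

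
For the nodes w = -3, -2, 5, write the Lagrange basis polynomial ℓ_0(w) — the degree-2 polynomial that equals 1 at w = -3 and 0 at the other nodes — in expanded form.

ℓ_0(w) = (1/8)w^2 - (3/8)w - 5/4

ℓ_0(w) = (w + 2)(w - 5) / [(-1)·(-8)]
       = (w^2 - 3w - 10) / (8)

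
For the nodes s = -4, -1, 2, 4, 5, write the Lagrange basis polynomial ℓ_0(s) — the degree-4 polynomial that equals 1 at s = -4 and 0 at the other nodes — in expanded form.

ℓ_0(s) = (1/1296)s^4 - (5/648)s^3 + (1/48)s^2 - (1/648)s - 5/162

ℓ_0(s) = (s + 1)(s - 2)(s - 4)(s - 5) / [(-3)·(-6)·(-8)·(-9)]
       = (s^4 - 10s^3 + 27s^2 - 2s - 40) / (1296)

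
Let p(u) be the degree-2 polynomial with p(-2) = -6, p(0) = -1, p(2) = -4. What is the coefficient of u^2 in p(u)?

The leading coefficient equals the top divided difference p[-2,0,2].
p[-2,0] = (-1 - (-6)) / (0 - (-2)) = 5/2
p[0,2] = (-4 - (-1)) / (2 - 0) = -3/2
p[-2,0,2] = (-3/2 - 5/2) / (2 - (-2)) = -1

-1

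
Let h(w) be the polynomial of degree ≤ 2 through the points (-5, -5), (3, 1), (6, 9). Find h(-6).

-46/11

Using Newton's divided-difference form:
h[-5,3] = (1 - (-5)) / (3 - (-5)) = 3/4
h[3,6] = (9 - 1) / (6 - 3) = 8/3
h[-5,3,6] = (8/3 - 3/4) / (6 - (-5)) = 23/132
h(-6) = -5 + (3/4)·(-1) + (23/132)·(-1)·(-9) = -46/11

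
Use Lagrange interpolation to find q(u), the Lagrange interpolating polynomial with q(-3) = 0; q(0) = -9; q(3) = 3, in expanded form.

q(u) = (7/6)u^2 + (1/2)u - 9

Build the Lagrange basis polynomials:
L_0(u) = u(u - 3) / [18] = (1/18)u^2 - (1/6)u
L_1(u) = (u + 3)(u - 3) / [-9] = -(1/9)u^2 + 1
L_2(u) = (u + 3)u / [18] = (1/18)u^2 + (1/6)u
q(u) = 0·L_0 + (-9)·L_1 + 3·L_2
  0·L_0(u) = 0
  (-9)·L_1(u) = u^2 - 9
  3·L_2(u) = (1/6)u^2 + (1/2)u
Adding term by term: (7/6)u^2 + (1/2)u - 9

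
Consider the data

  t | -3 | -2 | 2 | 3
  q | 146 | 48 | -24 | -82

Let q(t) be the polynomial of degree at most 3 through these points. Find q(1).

-6

Evaluate each Lagrange basis at t = 1:
L_0(1) = (3)·(-1)·(-2)/[(-1)·(-5)·(-6)] = -1/5
L_1(1) = (4)·(-1)·(-2)/[(1)·(-4)·(-5)] = 2/5
L_2(1) = (4)·(3)·(-2)/[(5)·(4)·(-1)] = 6/5
L_3(1) = (4)·(3)·(-1)/[(6)·(5)·(1)] = -2/5
Sum: 146·(-1/5) + 48·(2/5) + (-24)·(6/5) + (-82)·(-2/5) = -6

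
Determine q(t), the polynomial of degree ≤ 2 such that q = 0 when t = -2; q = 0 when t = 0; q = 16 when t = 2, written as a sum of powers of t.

Newton's divided differences:
q[-2,0] = (0 - 0) / (0 - (-2)) = 0
q[0,2] = (16 - 0) / (2 - 0) = 8
q[-2,0,2] = (8 - 0) / (2 - (-2)) = 2
q(t) = 2·(t + 2)t
Expanding: q(t) = 2t^2 + 4t

q(t) = 2t^2 + 4t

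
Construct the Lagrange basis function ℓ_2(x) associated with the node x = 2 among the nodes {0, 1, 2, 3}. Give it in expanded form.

ℓ_2(x) = -(1/2)x^3 + 2x^2 - (3/2)x

ℓ_2(x) = x(x - 1)(x - 3) / [(2)·(1)·(-1)]
       = (x^3 - 4x^2 + 3x) / (-2)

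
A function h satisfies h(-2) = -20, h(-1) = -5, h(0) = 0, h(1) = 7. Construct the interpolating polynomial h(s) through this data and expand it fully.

Newton's divided differences:
h[-2,-1] = (-5 - (-20)) / (-1 - (-2)) = 15
h[-1,0] = (0 - (-5)) / (0 - (-1)) = 5
h[0,1] = (7 - 0) / (1 - 0) = 7
h[-2,-1,0] = (5 - 15) / (0 - (-2)) = -5
h[-1,0,1] = (7 - 5) / (1 - (-1)) = 1
h[-2,-1,0,1] = (1 - (-5)) / (1 - (-2)) = 2
h(s) = -20 + 15·(s + 2) + (-5)·(s + 2)(s + 1) + 2·(s + 2)(s + 1)s
Expanding: h(s) = 2s^3 + s^2 + 4s

h(s) = 2s^3 + s^2 + 4s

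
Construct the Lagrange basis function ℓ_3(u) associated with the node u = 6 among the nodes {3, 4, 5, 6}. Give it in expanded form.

ℓ_3(u) = (1/6)u^3 - 2u^2 + (47/6)u - 10

ℓ_3(u) = (u - 3)(u - 4)(u - 5) / [(3)·(2)·(1)]
       = (u^3 - 12u^2 + 47u - 60) / (6)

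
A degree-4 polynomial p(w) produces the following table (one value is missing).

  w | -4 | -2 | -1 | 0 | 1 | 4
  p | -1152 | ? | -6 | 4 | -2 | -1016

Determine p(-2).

-86

The 5 known values determine p uniquely (degree ≤ 4).
Evaluate each Lagrange basis at w = -2:
L_0(-2) = (-1)·(-2)·(-3)·(-6)/[(-3)·(-4)·(-5)·(-8)] = 3/40
L_1(-2) = (2)·(-2)·(-3)·(-6)/[(3)·(-1)·(-2)·(-5)] = 12/5
L_2(-2) = (2)·(-1)·(-3)·(-6)/[(4)·(1)·(-1)·(-4)] = -9/4
L_3(-2) = (2)·(-1)·(-2)·(-6)/[(5)·(2)·(1)·(-3)] = 4/5
L_4(-2) = (2)·(-1)·(-2)·(-3)/[(8)·(5)·(4)·(3)] = -1/40
Sum: (-1152)·(3/40) + (-6)·(12/5) + 4·(-9/4) + (-2)·(4/5) + (-1016)·(-1/40) = -86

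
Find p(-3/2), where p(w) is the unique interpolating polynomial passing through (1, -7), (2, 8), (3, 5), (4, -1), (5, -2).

-36461/128

Using Newton's divided-difference form:
p[1,2] = (8 - (-7)) / (2 - 1) = 15
p[2,3] = (5 - 8) / (3 - 2) = -3
p[3,4] = (-1 - 5) / (4 - 3) = -6
p[4,5] = (-2 - (-1)) / (5 - 4) = -1
p[1,2,3] = (-3 - 15) / (3 - 1) = -9
p[2,3,4] = (-6 - (-3)) / (4 - 2) = -3/2
p[3,4,5] = (-1 - (-6)) / (5 - 3) = 5/2
p[1,2,3,4] = (-3/2 - (-9)) / (4 - 1) = 5/2
p[2,3,4,5] = (5/2 - (-3/2)) / (5 - 2) = 4/3
p[1,2,3,4,5] = (4/3 - 5/2) / (5 - 1) = -7/24
p(-3/2) = -7 + 15·(-5/2) + (-9)·(-5/2)·(-7/2) + (5/2)·(-5/2)·(-7/2)·(-9/2) + (-7/24)·(-5/2)·(-7/2)·(-9/2)·(-11/2) = -36461/128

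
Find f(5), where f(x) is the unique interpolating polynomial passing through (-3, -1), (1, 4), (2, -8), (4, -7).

619/35

Using Newton's divided-difference form:
f[-3,1] = (4 - (-1)) / (1 - (-3)) = 5/4
f[1,2] = (-8 - 4) / (2 - 1) = -12
f[2,4] = (-7 - (-8)) / (4 - 2) = 1/2
f[-3,1,2] = (-12 - 5/4) / (2 - (-3)) = -53/20
f[1,2,4] = (1/2 - (-12)) / (4 - 1) = 25/6
f[-3,1,2,4] = (25/6 - (-53/20)) / (4 - (-3)) = 409/420
f(5) = -1 + (5/4)·(8) + (-53/20)·(8)·(4) + (409/420)·(8)·(4)·(3) = 619/35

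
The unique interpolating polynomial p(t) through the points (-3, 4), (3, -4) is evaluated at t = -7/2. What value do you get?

14/3

Evaluate each Lagrange basis at t = -7/2:
L_0(-7/2) = (-13/2)/[(-6)] = 13/12
L_1(-7/2) = (-1/2)/[(6)] = -1/12
Sum: 4·(13/12) + (-4)·(-1/12) = 14/3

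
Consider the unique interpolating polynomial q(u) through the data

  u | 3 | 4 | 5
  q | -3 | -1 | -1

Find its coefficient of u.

L_0(u) = (u - 4)(u - 5) / [2] = (1/2)u^2 - (9/2)u + 10
L_1(u) = (u - 3)(u - 5) / [-1] = -u^2 + 8u - 15
L_2(u) = (u - 3)(u - 4) / [2] = (1/2)u^2 - (7/2)u + 6
q(u) = (-3)·L_0 + (-1)·L_1 + (-1)·L_2
Only the coefficient of u is needed; take it from each L_i and combine:
(-3)·(-9/2) + (-1)·(8) + (-1)·(-7/2) = 9

9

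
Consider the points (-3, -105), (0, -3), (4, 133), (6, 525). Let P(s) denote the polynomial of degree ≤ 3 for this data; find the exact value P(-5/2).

L_0(-5/2) = (-5/2)·(-13/2)·(-17/2)/[(-3)·(-7)·(-9)] = 1105/1512
L_1(-5/2) = (1/2)·(-13/2)·(-17/2)/[(3)·(-4)·(-6)] = 221/576
L_2(-5/2) = (1/2)·(-5/2)·(-17/2)/[(7)·(4)·(-2)] = -85/448
L_3(-5/2) = (1/2)·(-5/2)·(-13/2)/[(9)·(6)·(2)] = 65/864
Sum: (-105)·(1105/1512) + (-3)·(221/576) + 133·(-85/448) + 525·(65/864) = -509/8

-509/8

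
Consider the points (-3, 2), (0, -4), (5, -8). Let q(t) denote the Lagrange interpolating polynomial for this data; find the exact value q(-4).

Evaluate each Lagrange basis at t = -4:
L_0(-4) = (-4)·(-9)/[(-3)·(-8)] = 3/2
L_1(-4) = (-1)·(-9)/[(3)·(-5)] = -3/5
L_2(-4) = (-1)·(-4)/[(8)·(5)] = 1/10
Sum: 2·(3/2) + (-4)·(-3/5) + (-8)·(1/10) = 23/5

23/5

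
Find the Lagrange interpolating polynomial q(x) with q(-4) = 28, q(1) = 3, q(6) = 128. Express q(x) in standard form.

q(x) = 3x^2 + 4x - 4

L_0(x) = (x - 1)(x - 6) / [50] = (1/50)x^2 - (7/50)x + 3/25
L_1(x) = (x + 4)(x - 6) / [-25] = -(1/25)x^2 + (2/25)x + 24/25
L_2(x) = (x + 4)(x - 1) / [50] = (1/50)x^2 + (3/50)x - 2/25
q(x) = 28·L_0 + 3·L_1 + 128·L_2
  28·L_0(x) = (14/25)x^2 - (98/25)x + 84/25
  3·L_1(x) = -(3/25)x^2 + (6/25)x + 72/25
  128·L_2(x) = (64/25)x^2 + (192/25)x - 256/25
Adding term by term: 3x^2 + 4x - 4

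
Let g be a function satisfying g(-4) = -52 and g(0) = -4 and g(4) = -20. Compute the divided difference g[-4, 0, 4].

g[-4,0] = (-4 - (-52)) / (0 - (-4)) = 12
g[0,4] = (-20 - (-4)) / (4 - 0) = -4
g[-4,0,4] = (-4 - 12) / (4 - (-4)) = -2

-2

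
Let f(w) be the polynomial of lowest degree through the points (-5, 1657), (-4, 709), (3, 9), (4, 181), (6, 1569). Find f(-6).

3321

Evaluate each Lagrange basis at w = -6:
L_0(-6) = (-2)·(-9)·(-10)·(-12)/[(-1)·(-8)·(-9)·(-11)] = 30/11
L_1(-6) = (-1)·(-9)·(-10)·(-12)/[(1)·(-7)·(-8)·(-10)] = -27/14
L_2(-6) = (-1)·(-2)·(-10)·(-12)/[(8)·(7)·(-1)·(-3)] = 10/7
L_3(-6) = (-1)·(-2)·(-9)·(-12)/[(9)·(8)·(1)·(-2)] = -3/2
L_4(-6) = (-1)·(-2)·(-9)·(-10)/[(11)·(10)·(3)·(2)] = 3/11
Sum: 1657·(30/11) + 709·(-27/14) + 9·(10/7) + 181·(-3/2) + 1569·(3/11) = 3321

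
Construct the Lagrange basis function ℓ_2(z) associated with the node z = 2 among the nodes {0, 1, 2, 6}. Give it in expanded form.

ℓ_2(z) = -(1/8)z^3 + (7/8)z^2 - (3/4)z

ℓ_2(z) = z(z - 1)(z - 6) / [(2)·(1)·(-4)]
       = (z^3 - 7z^2 + 6z) / (-8)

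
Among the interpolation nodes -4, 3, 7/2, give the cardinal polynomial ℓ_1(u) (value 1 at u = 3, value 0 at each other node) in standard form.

ℓ_1(u) = -(2/7)u^2 - (1/7)u + 4

ℓ_1(u) = (u + 4)(u - 7/2) / [(7)·(-1/2)]
       = (u^2 + (1/2)u - 14) / (-7/2)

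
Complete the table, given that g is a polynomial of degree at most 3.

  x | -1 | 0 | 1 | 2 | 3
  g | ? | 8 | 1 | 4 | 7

35

The 4 known values determine g uniquely (degree ≤ 3).
Evaluate each Lagrange basis at x = -1:
L_0(-1) = (-2)·(-3)·(-4)/[(-1)·(-2)·(-3)] = 4
L_1(-1) = (-1)·(-3)·(-4)/[(1)·(-1)·(-2)] = -6
L_2(-1) = (-1)·(-2)·(-4)/[(2)·(1)·(-1)] = 4
L_3(-1) = (-1)·(-2)·(-3)/[(3)·(2)·(1)] = -1
Sum: 8·(4) + 1·(-6) + 4·(4) + 7·(-1) = 35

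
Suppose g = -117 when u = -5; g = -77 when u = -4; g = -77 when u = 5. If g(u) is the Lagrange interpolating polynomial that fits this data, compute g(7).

Evaluate each Lagrange basis at u = 7:
L_0(7) = (11)·(2)/[(-1)·(-10)] = 11/5
L_1(7) = (12)·(2)/[(1)·(-9)] = -8/3
L_2(7) = (12)·(11)/[(10)·(9)] = 22/15
Sum: (-117)·(11/5) + (-77)·(-8/3) + (-77)·(22/15) = -165

-165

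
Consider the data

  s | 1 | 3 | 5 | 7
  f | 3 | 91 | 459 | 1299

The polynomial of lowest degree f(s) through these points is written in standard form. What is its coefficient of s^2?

L_0(s) = (s - 3)(s - 5)(s - 7) / [-48] = -(1/48)s^3 + (5/16)s^2 - (71/48)s + 35/16
L_1(s) = (s - 1)(s - 5)(s - 7) / [16] = (1/16)s^3 - (13/16)s^2 + (47/16)s - 35/16
L_2(s) = (s - 1)(s - 3)(s - 7) / [-16] = -(1/16)s^3 + (11/16)s^2 - (31/16)s + 21/16
L_3(s) = (s - 1)(s - 3)(s - 5) / [48] = (1/48)s^3 - (3/16)s^2 + (23/48)s - 5/16
f(s) = 3·L_0 + 91·L_1 + 459·L_2 + 1299·L_3
Only the coefficient of s^2 is needed; take it from each L_i and combine:
3·(5/16) + 91·(-13/16) + 459·(11/16) + 1299·(-3/16) = -1

-1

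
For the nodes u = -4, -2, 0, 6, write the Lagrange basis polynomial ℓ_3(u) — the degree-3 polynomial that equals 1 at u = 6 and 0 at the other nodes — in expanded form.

ℓ_3(u) = (1/480)u^3 + (1/80)u^2 + (1/60)u

ℓ_3(u) = (u + 4)(u + 2)u / [(10)·(8)·(6)]
       = (u^3 + 6u^2 + 8u) / (480)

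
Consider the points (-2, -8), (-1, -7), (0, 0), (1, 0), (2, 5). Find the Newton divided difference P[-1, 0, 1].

-7/2

P[-1,0] = (0 - (-7)) / (0 - (-1)) = 7
P[0,1] = (0 - 0) / (1 - 0) = 0
P[-1,0,1] = (0 - 7) / (1 - (-1)) = -7/2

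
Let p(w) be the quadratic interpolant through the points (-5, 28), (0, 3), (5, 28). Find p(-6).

39

Evaluate each Lagrange basis at w = -6:
L_0(-6) = (-6)·(-11)/[(-5)·(-10)] = 33/25
L_1(-6) = (-1)·(-11)/[(5)·(-5)] = -11/25
L_2(-6) = (-1)·(-6)/[(10)·(5)] = 3/25
Sum: 28·(33/25) + 3·(-11/25) + 28·(3/25) = 39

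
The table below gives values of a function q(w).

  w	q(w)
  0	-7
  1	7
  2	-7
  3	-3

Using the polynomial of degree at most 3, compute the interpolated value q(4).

65

Using Newton's divided-difference form:
q[0,1] = (7 - (-7)) / (1 - 0) = 14
q[1,2] = (-7 - 7) / (2 - 1) = -14
q[2,3] = (-3 - (-7)) / (3 - 2) = 4
q[0,1,2] = (-14 - 14) / (2 - 0) = -14
q[1,2,3] = (4 - (-14)) / (3 - 1) = 9
q[0,1,2,3] = (9 - (-14)) / (3 - 0) = 23/3
q(4) = -7 + 14·(4) + (-14)·(4)·(3) + (23/3)·(4)·(3)·(2) = 65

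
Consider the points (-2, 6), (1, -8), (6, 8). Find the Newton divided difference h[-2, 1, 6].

h[-2,1] = (-8 - 6) / (1 - (-2)) = -14/3
h[1,6] = (8 - (-8)) / (6 - 1) = 16/5
h[-2,1,6] = (16/5 - (-14/3)) / (6 - (-2)) = 59/60

59/60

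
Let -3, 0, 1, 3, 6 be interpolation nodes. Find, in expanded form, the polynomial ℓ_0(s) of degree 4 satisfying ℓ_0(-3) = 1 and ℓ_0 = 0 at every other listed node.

ℓ_0(s) = (1/648)s^4 - (5/324)s^3 + (1/24)s^2 - (1/36)s

ℓ_0(s) = s(s - 1)(s - 3)(s - 6) / [(-3)·(-4)·(-6)·(-9)]
       = (s^4 - 10s^3 + 27s^2 - 18s) / (648)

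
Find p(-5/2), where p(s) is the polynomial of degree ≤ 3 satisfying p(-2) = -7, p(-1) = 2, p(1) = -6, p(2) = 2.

-647/32

Evaluate each Lagrange basis at s = -5/2:
L_0(-5/2) = (-3/2)·(-7/2)·(-9/2)/[(-1)·(-3)·(-4)] = 63/32
L_1(-5/2) = (-1/2)·(-7/2)·(-9/2)/[(1)·(-2)·(-3)] = -21/16
L_2(-5/2) = (-1/2)·(-3/2)·(-9/2)/[(3)·(2)·(-1)] = 9/16
L_3(-5/2) = (-1/2)·(-3/2)·(-7/2)/[(4)·(3)·(1)] = -7/32
Sum: (-7)·(63/32) + 2·(-21/16) + (-6)·(9/16) + 2·(-7/32) = -647/32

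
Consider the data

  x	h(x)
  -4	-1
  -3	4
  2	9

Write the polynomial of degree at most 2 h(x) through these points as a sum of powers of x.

Build the Lagrange basis polynomials:
L_0(x) = (x + 3)(x - 2) / [6] = (1/6)x^2 + (1/6)x - 1
L_1(x) = (x + 4)(x - 2) / [-5] = -(1/5)x^2 - (2/5)x + 8/5
L_2(x) = (x + 4)(x + 3) / [30] = (1/30)x^2 + (7/30)x + 2/5
h(x) = (-1)·L_0 + 4·L_1 + 9·L_2
  (-1)·L_0(x) = -(1/6)x^2 - (1/6)x + 1
  4·L_1(x) = -(4/5)x^2 - (8/5)x + 32/5
  9·L_2(x) = (3/10)x^2 + (21/10)x + 18/5
Adding term by term: -(2/3)x^2 + (1/3)x + 11

h(x) = -(2/3)x^2 + (1/3)x + 11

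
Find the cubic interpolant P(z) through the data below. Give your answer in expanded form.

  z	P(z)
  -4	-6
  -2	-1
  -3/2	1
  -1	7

L_0(z) = (z + 2)(z + 3/2)(z + 1) / [-15] = -(1/15)z^3 - (3/10)z^2 - (13/30)z - 1/5
L_1(z) = (z + 4)(z + 3/2)(z + 1) / [1] = z^3 + (13/2)z^2 + (23/2)z + 6
L_2(z) = (z + 4)(z + 2)(z + 1) / [-5/8] = -(8/5)z^3 - (56/5)z^2 - (112/5)z - 64/5
L_3(z) = (z + 4)(z + 2)(z + 3/2) / [3/2] = (2/3)z^3 + 5z^2 + (34/3)z + 8
P(z) = (-6)·L_0 + (-1)·L_1 + 1·L_2 + 7·L_3
  (-6)·L_0(z) = (2/5)z^3 + (9/5)z^2 + (13/5)z + 6/5
  (-1)·L_1(z) = -z^3 - (13/2)z^2 - (23/2)z - 6
  1·L_2(z) = -(8/5)z^3 - (56/5)z^2 - (112/5)z - 64/5
  7·L_3(z) = (14/3)z^3 + 35z^2 + (238/3)z + 56
Adding term by term: (37/15)z^3 + (191/10)z^2 + (1441/30)z + 192/5

P(z) = (37/15)z^3 + (191/10)z^2 + (1441/30)z + 192/5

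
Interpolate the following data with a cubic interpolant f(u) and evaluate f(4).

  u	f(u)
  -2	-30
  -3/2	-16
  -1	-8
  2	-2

72

L_0(4) = (11/2)·(5)·(2)/[(-1/2)·(-1)·(-4)] = -55/2
L_1(4) = (6)·(5)·(2)/[(1/2)·(-1/2)·(-7/2)] = 480/7
L_2(4) = (6)·(11/2)·(2)/[(1)·(1/2)·(-3)] = -44
L_3(4) = (6)·(11/2)·(5)/[(4)·(7/2)·(3)] = 55/14
Sum: (-30)·(-55/2) + (-16)·(480/7) + (-8)·(-44) + (-2)·(55/14) = 72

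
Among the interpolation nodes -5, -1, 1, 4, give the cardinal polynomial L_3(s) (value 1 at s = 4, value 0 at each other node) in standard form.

L_3(s) = (s + 5)(s + 1)(s - 1) / [(9)·(5)·(3)]
       = (s^3 + 5s^2 - s - 5) / (135)

L_3(s) = (1/135)s^3 + (1/27)s^2 - (1/135)s - 1/27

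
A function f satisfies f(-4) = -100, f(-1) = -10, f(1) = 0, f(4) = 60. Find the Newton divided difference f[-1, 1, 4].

f[-1,1] = (0 - (-10)) / (1 - (-1)) = 5
f[1,4] = (60 - 0) / (4 - 1) = 20
f[-1,1,4] = (20 - 5) / (4 - (-1)) = 3

3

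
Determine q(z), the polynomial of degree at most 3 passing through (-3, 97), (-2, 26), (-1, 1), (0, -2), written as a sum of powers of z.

q(z) = -4z^3 - z^2 - 2

Newton's divided differences:
q[-3,-2] = (26 - 97) / (-2 - (-3)) = -71
q[-2,-1] = (1 - 26) / (-1 - (-2)) = -25
q[-1,0] = (-2 - 1) / (0 - (-1)) = -3
q[-3,-2,-1] = (-25 - (-71)) / (-1 - (-3)) = 23
q[-2,-1,0] = (-3 - (-25)) / (0 - (-2)) = 11
q[-3,-2,-1,0] = (11 - 23) / (0 - (-3)) = -4
q(z) = 97 + (-71)·(z + 3) + 23·(z + 3)(z + 2) + (-4)·(z + 3)(z + 2)(z + 1)
Expanding: q(z) = -4z^3 - z^2 - 2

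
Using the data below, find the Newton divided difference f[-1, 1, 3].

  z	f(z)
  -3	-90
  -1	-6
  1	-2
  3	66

8

f[-1,1] = (-2 - (-6)) / (1 - (-1)) = 2
f[1,3] = (66 - (-2)) / (3 - 1) = 34
f[-1,1,3] = (34 - 2) / (3 - (-1)) = 8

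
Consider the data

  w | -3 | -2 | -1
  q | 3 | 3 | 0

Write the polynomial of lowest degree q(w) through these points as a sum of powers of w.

L_0(w) = (w + 2)(w + 1) / [2] = (1/2)w^2 + (3/2)w + 1
L_1(w) = (w + 3)(w + 1) / [-1] = -w^2 - 4w - 3
L_2(w) = (w + 3)(w + 2) / [2] = (1/2)w^2 + (5/2)w + 3
q(w) = 3·L_0 + 3·L_1 + 0·L_2
  3·L_0(w) = (3/2)w^2 + (9/2)w + 3
  3·L_1(w) = -3w^2 - 12w - 9
  0·L_2(w) = 0
Adding term by term: -(3/2)w^2 - (15/2)w - 6

q(w) = -(3/2)w^2 - (15/2)w - 6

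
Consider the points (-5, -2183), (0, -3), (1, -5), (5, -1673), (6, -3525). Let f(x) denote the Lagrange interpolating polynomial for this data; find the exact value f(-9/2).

Evaluate each Lagrange basis at x = -9/2:
L_0(-9/2) = (-9/2)·(-11/2)·(-19/2)·(-21/2)/[(-5)·(-6)·(-10)·(-11)] = 1197/1600
L_1(-9/2) = (1/2)·(-11/2)·(-19/2)·(-21/2)/[(5)·(-1)·(-5)·(-6)] = 1463/800
L_2(-9/2) = (1/2)·(-9/2)·(-19/2)·(-21/2)/[(6)·(1)·(-4)·(-5)] = -1197/640
L_3(-9/2) = (1/2)·(-9/2)·(-11/2)·(-21/2)/[(10)·(5)·(4)·(-1)] = 2079/3200
L_4(-9/2) = (1/2)·(-9/2)·(-11/2)·(-19/2)/[(11)·(6)·(5)·(1)] = -57/160
Sum: (-2183)·(1197/1600) + (-3)·(1463/800) + (-5)·(-1197/640) + (-1673)·(2079/3200) + (-3525)·(-57/160) = -23367/16

-23367/16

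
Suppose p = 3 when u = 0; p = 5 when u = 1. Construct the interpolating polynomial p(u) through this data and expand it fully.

L_0(u) = (u - 1) / [-1] = -u + 1
L_1(u) = u / [1] = u
p(u) = 3·L_0 + 5·L_1
  3·L_0(u) = -3u + 3
  5·L_1(u) = 5u
Adding term by term: 2u + 3

p(u) = 2u + 3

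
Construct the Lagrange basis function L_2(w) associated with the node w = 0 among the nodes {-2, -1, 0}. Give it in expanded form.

L_2(w) = (w + 2)(w + 1) / [(2)·(1)]
       = (w^2 + 3w + 2) / (2)

L_2(w) = (1/2)w^2 + (3/2)w + 1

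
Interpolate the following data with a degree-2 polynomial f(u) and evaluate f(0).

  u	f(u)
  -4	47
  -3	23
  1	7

Evaluate each Lagrange basis at u = 0:
L_0(0) = (3)·(-1)/[(-1)·(-5)] = -3/5
L_1(0) = (4)·(-1)/[(1)·(-4)] = 1
L_2(0) = (4)·(3)/[(5)·(4)] = 3/5
Sum: 47·(-3/5) + 23·(1) + 7·(3/5) = -1

-1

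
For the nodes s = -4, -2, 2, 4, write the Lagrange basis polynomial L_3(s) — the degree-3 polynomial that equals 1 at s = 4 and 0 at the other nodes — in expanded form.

L_3(s) = (s + 4)(s + 2)(s - 2) / [(8)·(6)·(2)]
       = (s^3 + 4s^2 - 4s - 16) / (96)

L_3(s) = (1/96)s^3 + (1/24)s^2 - (1/24)s - 1/6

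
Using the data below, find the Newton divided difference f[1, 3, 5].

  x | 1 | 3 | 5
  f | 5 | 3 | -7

f[1,3] = (3 - 5) / (3 - 1) = -1
f[3,5] = (-7 - 3) / (5 - 3) = -5
f[1,3,5] = (-5 - (-1)) / (5 - 1) = -1

-1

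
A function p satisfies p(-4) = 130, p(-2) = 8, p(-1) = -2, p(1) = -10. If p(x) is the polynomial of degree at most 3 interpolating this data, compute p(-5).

278

Using Newton's divided-difference form:
p[-4,-2] = (8 - 130) / (-2 - (-4)) = -61
p[-2,-1] = (-2 - 8) / (-1 - (-2)) = -10
p[-1,1] = (-10 - (-2)) / (1 - (-1)) = -4
p[-4,-2,-1] = (-10 - (-61)) / (-1 - (-4)) = 17
p[-2,-1,1] = (-4 - (-10)) / (1 - (-2)) = 2
p[-4,-2,-1,1] = (2 - 17) / (1 - (-4)) = -3
p(-5) = 130 + (-61)·(-1) + 17·(-1)·(-3) + (-3)·(-1)·(-3)·(-4) = 278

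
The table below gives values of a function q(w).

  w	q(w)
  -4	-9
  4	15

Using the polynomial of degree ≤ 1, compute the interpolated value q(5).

L_0(5) = (1)/[(-8)] = -1/8
L_1(5) = (9)/[(8)] = 9/8
Sum: (-9)·(-1/8) + 15·(9/8) = 18

18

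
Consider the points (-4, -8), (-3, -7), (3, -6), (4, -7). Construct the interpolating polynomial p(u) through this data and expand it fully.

p(u) = -(1/168)u^3 - (1/7)u^2 + (37/168)u - 73/14

L_0(u) = (u + 3)(u - 3)(u - 4) / [-56] = -(1/56)u^3 + (1/14)u^2 + (9/56)u - 9/14
L_1(u) = (u + 4)(u - 3)(u - 4) / [42] = (1/42)u^3 - (1/14)u^2 - (8/21)u + 8/7
L_2(u) = (u + 4)(u + 3)(u - 4) / [-42] = -(1/42)u^3 - (1/14)u^2 + (8/21)u + 8/7
L_3(u) = (u + 4)(u + 3)(u - 3) / [56] = (1/56)u^3 + (1/14)u^2 - (9/56)u - 9/14
p(u) = (-8)·L_0 + (-7)·L_1 + (-6)·L_2 + (-7)·L_3
  (-8)·L_0(u) = (1/7)u^3 - (4/7)u^2 - (9/7)u + 36/7
  (-7)·L_1(u) = -(1/6)u^3 + (1/2)u^2 + (8/3)u - 8
  (-6)·L_2(u) = (1/7)u^3 + (3/7)u^2 - (16/7)u - 48/7
  (-7)·L_3(u) = -(1/8)u^3 - (1/2)u^2 + (9/8)u + 9/2
Adding term by term: -(1/168)u^3 - (1/7)u^2 + (37/168)u - 73/14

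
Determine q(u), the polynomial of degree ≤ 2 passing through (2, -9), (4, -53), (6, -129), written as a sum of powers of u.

q(u) = -4u^2 + 2u + 3

L_0(u) = (u - 4)(u - 6) / [8] = (1/8)u^2 - (5/4)u + 3
L_1(u) = (u - 2)(u - 6) / [-4] = -(1/4)u^2 + 2u - 3
L_2(u) = (u - 2)(u - 4) / [8] = (1/8)u^2 - (3/4)u + 1
q(u) = (-9)·L_0 + (-53)·L_1 + (-129)·L_2
  (-9)·L_0(u) = -(9/8)u^2 + (45/4)u - 27
  (-53)·L_1(u) = (53/4)u^2 - 106u + 159
  (-129)·L_2(u) = -(129/8)u^2 + (387/4)u - 129
Adding term by term: -4u^2 + 2u + 3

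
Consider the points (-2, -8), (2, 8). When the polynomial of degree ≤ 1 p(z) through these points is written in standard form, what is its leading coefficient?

The leading coefficient equals the top divided difference p[-2,2].
p[-2,2] = (8 - (-8)) / (2 - (-2)) = 4

4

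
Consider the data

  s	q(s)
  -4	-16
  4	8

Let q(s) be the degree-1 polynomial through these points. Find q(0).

Evaluate each Lagrange basis at s = 0:
L_0(0) = (-4)/[(-8)] = 1/2
L_1(0) = (4)/[(8)] = 1/2
Sum: (-16)·(1/2) + 8·(1/2) = -4

-4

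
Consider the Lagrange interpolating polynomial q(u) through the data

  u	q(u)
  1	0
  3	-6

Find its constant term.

Build the Lagrange basis polynomials:
L_0(u) = (u - 3) / [-2] = -(1/2)u + 3/2
L_1(u) = (u - 1) / [2] = (1/2)u - 1/2
q(u) = 0·L_0 + (-6)·L_1
Only the constant term is needed; take it from each L_i and combine:
0·(3/2) + (-6)·(-1/2) = 3

3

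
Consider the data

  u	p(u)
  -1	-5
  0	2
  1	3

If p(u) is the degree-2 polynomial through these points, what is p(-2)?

Using Newton's divided-difference form:
p[-1,0] = (2 - (-5)) / (0 - (-1)) = 7
p[0,1] = (3 - 2) / (1 - 0) = 1
p[-1,0,1] = (1 - 7) / (1 - (-1)) = -3
p(-2) = -5 + 7·(-1) + (-3)·(-1)·(-2) = -18

-18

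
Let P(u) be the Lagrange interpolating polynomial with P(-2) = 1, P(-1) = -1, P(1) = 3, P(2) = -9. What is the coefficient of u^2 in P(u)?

L_0(u) = (u + 1)(u - 1)(u - 2) / [-12] = -(1/12)u^3 + (1/6)u^2 + (1/12)u - 1/6
L_1(u) = (u + 2)(u - 1)(u - 2) / [6] = (1/6)u^3 - (1/6)u^2 - (2/3)u + 2/3
L_2(u) = (u + 2)(u + 1)(u - 2) / [-6] = -(1/6)u^3 - (1/6)u^2 + (2/3)u + 2/3
L_3(u) = (u + 2)(u + 1)(u - 1) / [12] = (1/12)u^3 + (1/6)u^2 - (1/12)u - 1/6
P(u) = 1·L_0 + (-1)·L_1 + 3·L_2 + (-9)·L_3
Only the coefficient of u^2 is needed; take it from each L_i and combine:
1·(1/6) + (-1)·(-1/6) + 3·(-1/6) + (-9)·(1/6) = -5/3

-5/3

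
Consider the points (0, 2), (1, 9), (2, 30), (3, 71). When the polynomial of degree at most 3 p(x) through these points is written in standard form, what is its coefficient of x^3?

1

The leading coefficient equals the top divided difference p[0,1,2,3].
p[0,1] = (9 - 2) / (1 - 0) = 7
p[1,2] = (30 - 9) / (2 - 1) = 21
p[2,3] = (71 - 30) / (3 - 2) = 41
p[0,1,2] = (21 - 7) / (2 - 0) = 7
p[1,2,3] = (41 - 21) / (3 - 1) = 10
p[0,1,2,3] = (10 - 7) / (3 - 0) = 1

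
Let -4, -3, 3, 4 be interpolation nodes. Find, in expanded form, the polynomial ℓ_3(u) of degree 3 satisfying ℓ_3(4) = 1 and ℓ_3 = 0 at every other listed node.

ℓ_3(u) = (1/56)u^3 + (1/14)u^2 - (9/56)u - 9/14

ℓ_3(u) = (u + 4)(u + 3)(u - 3) / [(8)·(7)·(1)]
       = (u^3 + 4u^2 - 9u - 36) / (56)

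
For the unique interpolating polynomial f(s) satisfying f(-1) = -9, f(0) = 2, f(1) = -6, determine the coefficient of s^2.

The leading coefficient equals the top divided difference f[-1,0,1].
f[-1,0] = (2 - (-9)) / (0 - (-1)) = 11
f[0,1] = (-6 - 2) / (1 - 0) = -8
f[-1,0,1] = (-8 - 11) / (1 - (-1)) = -19/2

-19/2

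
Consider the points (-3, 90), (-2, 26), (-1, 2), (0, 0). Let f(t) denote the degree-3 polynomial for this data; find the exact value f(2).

Using Newton's divided-difference form:
f[-3,-2] = (26 - 90) / (-2 - (-3)) = -64
f[-2,-1] = (2 - 26) / (-1 - (-2)) = -24
f[-1,0] = (0 - 2) / (0 - (-1)) = -2
f[-3,-2,-1] = (-24 - (-64)) / (-1 - (-3)) = 20
f[-2,-1,0] = (-2 - (-24)) / (0 - (-2)) = 11
f[-3,-2,-1,0] = (11 - 20) / (0 - (-3)) = -3
f(2) = 90 + (-64)·(5) + 20·(5)·(4) + (-3)·(5)·(4)·(3) = -10

-10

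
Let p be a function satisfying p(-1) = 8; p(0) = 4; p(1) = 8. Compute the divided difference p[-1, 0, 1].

p[-1,0] = (4 - 8) / (0 - (-1)) = -4
p[0,1] = (8 - 4) / (1 - 0) = 4
p[-1,0,1] = (4 - (-4)) / (1 - (-1)) = 4

4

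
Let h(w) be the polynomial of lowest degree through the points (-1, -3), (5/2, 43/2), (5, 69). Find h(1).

5

Evaluate each Lagrange basis at w = 1:
L_0(1) = (-3/2)·(-4)/[(-7/2)·(-6)] = 2/7
L_1(1) = (2)·(-4)/[(7/2)·(-5/2)] = 32/35
L_2(1) = (2)·(-3/2)/[(6)·(5/2)] = -1/5
Sum: (-3)·(2/7) + 43/2·(32/35) + 69·(-1/5) = 5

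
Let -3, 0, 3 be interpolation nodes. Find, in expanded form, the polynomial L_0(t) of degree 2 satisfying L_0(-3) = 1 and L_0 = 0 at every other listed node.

L_0(t) = t(t - 3) / [(-3)·(-6)]
       = (t^2 - 3t) / (18)

L_0(t) = (1/18)t^2 - (1/6)t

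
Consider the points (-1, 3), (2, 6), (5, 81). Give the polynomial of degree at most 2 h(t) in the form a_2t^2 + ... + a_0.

h(t) = 4t^2 - 3t - 4

Build the Lagrange basis polynomials:
L_0(t) = (t - 2)(t - 5) / [18] = (1/18)t^2 - (7/18)t + 5/9
L_1(t) = (t + 1)(t - 5) / [-9] = -(1/9)t^2 + (4/9)t + 5/9
L_2(t) = (t + 1)(t - 2) / [18] = (1/18)t^2 - (1/18)t - 1/9
h(t) = 3·L_0 + 6·L_1 + 81·L_2
  3·L_0(t) = (1/6)t^2 - (7/6)t + 5/3
  6·L_1(t) = -(2/3)t^2 + (8/3)t + 10/3
  81·L_2(t) = (9/2)t^2 - (9/2)t - 9
Adding term by term: 4t^2 - 3t - 4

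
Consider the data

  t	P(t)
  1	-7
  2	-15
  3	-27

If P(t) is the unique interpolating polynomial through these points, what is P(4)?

L_0(4) = (2)·(1)/[(-1)·(-2)] = 1
L_1(4) = (3)·(1)/[(1)·(-1)] = -3
L_2(4) = (3)·(2)/[(2)·(1)] = 3
Sum: (-7)·(1) + (-15)·(-3) + (-27)·(3) = -43

-43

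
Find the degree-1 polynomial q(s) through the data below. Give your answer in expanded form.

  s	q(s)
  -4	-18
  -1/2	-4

Build the Lagrange basis polynomials:
L_0(s) = (s + 1/2) / [-7/2] = -(2/7)s - 1/7
L_1(s) = (s + 4) / [7/2] = (2/7)s + 8/7
q(s) = (-18)·L_0 + (-4)·L_1
  (-18)·L_0(s) = (36/7)s + 18/7
  (-4)·L_1(s) = -(8/7)s - 32/7
Adding term by term: 4s - 2

q(s) = 4s - 2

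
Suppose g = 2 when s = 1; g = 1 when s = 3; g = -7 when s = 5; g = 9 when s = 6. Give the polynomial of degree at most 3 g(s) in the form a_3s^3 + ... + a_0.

L_0(s) = (s - 3)(s - 5)(s - 6) / [-40] = -(1/40)s^3 + (7/20)s^2 - (63/40)s + 9/4
L_1(s) = (s - 1)(s - 5)(s - 6) / [12] = (1/12)s^3 - s^2 + (41/12)s - 5/2
L_2(s) = (s - 1)(s - 3)(s - 6) / [-8] = -(1/8)s^3 + (5/4)s^2 - (27/8)s + 9/4
L_3(s) = (s - 1)(s - 3)(s - 5) / [15] = (1/15)s^3 - (3/5)s^2 + (23/15)s - 1
g(s) = 2·L_0 + 1·L_1 + (-7)·L_2 + 9·L_3
  2·L_0(s) = -(1/20)s^3 + (7/10)s^2 - (63/20)s + 9/2
  1·L_1(s) = (1/12)s^3 - s^2 + (41/12)s - 5/2
  (-7)·L_2(s) = (7/8)s^3 - (35/4)s^2 + (189/8)s - 63/4
  9·L_3(s) = (3/5)s^3 - (27/5)s^2 + (69/5)s - 9
Adding term by term: (181/120)s^3 - (289/20)s^2 + (4523/120)s - 91/4

g(s) = (181/120)s^3 - (289/20)s^2 + (4523/120)s - 91/4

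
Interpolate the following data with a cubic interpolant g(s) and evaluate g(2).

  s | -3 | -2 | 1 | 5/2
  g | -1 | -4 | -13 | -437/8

-36

Using Newton's divided-difference form:
g[-3,-2] = (-4 - (-1)) / (-2 - (-3)) = -3
g[-2,1] = (-13 - (-4)) / (1 - (-2)) = -3
g[1,5/2] = (-437/8 - (-13)) / (5/2 - 1) = -111/4
g[-3,-2,1] = (-3 - (-3)) / (1 - (-3)) = 0
g[-2,1,5/2] = (-111/4 - (-3)) / (5/2 - (-2)) = -11/2
g[-3,-2,1,5/2] = (-11/2 - 0) / (5/2 - (-3)) = -1
g(2) = -1 + (-3)·(5) + 0·(5)·(4) + (-1)·(5)·(4)·(1) = -36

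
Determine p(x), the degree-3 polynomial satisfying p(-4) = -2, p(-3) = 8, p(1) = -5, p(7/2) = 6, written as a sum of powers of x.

Build the Lagrange basis polynomials:
L_0(x) = (x + 3)(x - 1)(x - 7/2) / [-75/2] = -(2/75)x^3 + (1/25)x^2 + (4/15)x - 7/25
L_1(x) = (x + 4)(x - 1)(x - 7/2) / [26] = (1/26)x^3 - (1/52)x^2 - (29/52)x + 7/13
L_2(x) = (x + 4)(x + 3)(x - 7/2) / [-50] = -(1/50)x^3 - (7/100)x^2 + (1/4)x + 21/25
L_3(x) = (x + 4)(x + 3)(x - 1) / [975/8] = (8/975)x^3 + (16/325)x^2 + (8/195)x - 32/325
p(x) = (-2)·L_0 + 8·L_1 + (-5)·L_2 + 6·L_3
  (-2)·L_0(x) = (4/75)x^3 - (2/25)x^2 - (8/15)x + 14/25
  8·L_1(x) = (4/13)x^3 - (2/13)x^2 - (58/13)x + 56/13
  (-5)·L_2(x) = (1/10)x^3 + (7/20)x^2 - (5/4)x - 21/5
  6·L_3(x) = (16/325)x^3 + (96/325)x^2 + (16/65)x - 192/325
Adding term by term: (199/390)x^3 + (107/260)x^2 - (4679/780)x + 1/13

p(x) = (199/390)x^3 + (107/260)x^2 - (4679/780)x + 1/13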